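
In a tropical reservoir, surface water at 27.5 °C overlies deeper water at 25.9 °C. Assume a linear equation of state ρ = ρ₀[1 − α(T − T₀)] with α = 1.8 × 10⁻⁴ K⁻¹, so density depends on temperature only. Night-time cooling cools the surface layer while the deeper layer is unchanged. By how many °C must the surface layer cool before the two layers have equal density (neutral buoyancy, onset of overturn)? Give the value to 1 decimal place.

With temperature the only control, equal density requires T_surf′ = T_deep.
T_surf′ = 25.9 °C.
Cooling required: 27.5 − 25.9 = 1.6 °C.

1.6 °C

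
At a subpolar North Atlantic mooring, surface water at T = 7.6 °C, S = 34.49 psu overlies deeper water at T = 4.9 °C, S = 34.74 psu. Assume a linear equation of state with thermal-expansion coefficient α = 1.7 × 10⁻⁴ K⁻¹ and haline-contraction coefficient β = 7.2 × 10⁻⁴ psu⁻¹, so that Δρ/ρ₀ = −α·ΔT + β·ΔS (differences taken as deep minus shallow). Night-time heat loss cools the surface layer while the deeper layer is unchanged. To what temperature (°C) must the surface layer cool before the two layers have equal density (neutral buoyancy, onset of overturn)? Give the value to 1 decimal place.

3.8 °C

Neutral buoyancy requires Δρ = 0, i.e. −α(T_deep − T_surf′) + β(S_deep − S_surf) = 0.
T_surf′ = T_deep − (β/α)·ΔS = 4.9 − (7.2 × 10⁻⁴/1.7 × 10⁻⁴)·(+0.25) = 3.841 °C.
Cooling required: 7.6 − (3.841) = 3.759 °C.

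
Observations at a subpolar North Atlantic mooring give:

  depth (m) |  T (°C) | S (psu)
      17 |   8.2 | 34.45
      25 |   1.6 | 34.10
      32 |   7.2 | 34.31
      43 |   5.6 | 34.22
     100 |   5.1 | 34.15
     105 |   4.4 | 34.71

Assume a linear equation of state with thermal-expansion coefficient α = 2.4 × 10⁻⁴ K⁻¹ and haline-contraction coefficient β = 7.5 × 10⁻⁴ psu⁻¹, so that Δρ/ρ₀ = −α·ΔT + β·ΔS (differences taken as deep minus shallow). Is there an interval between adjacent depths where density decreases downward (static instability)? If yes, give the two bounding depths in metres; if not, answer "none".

25–32 m

Evaluate Δρ/ρ₀ = −αΔT + βΔS across each adjacent pair:
  17–25 m: −αΔT+βΔS = −(2.4 × 10⁻⁴)(-6.6)+(7.5 × 10⁻⁴)(-0.35) = 1.3 × 10⁻³ → stable
  25–32 m: −αΔT+βΔS = −(2.4 × 10⁻⁴)(+5.6)+(7.5 × 10⁻⁴)(+0.21) = -1.2 × 10⁻³ → UNSTABLE
  32–43 m: −αΔT+βΔS = −(2.4 × 10⁻⁴)(-1.6)+(7.5 × 10⁻⁴)(-0.09) = 3.2 × 10⁻⁴ → stable
  43–100 m: −αΔT+βΔS = −(2.4 × 10⁻⁴)(-0.5)+(7.5 × 10⁻⁴)(-0.07) = 6.7 × 10⁻⁵ → stable
  100–105 m: −αΔT+βΔS = −(2.4 × 10⁻⁴)(-0.7)+(7.5 × 10⁻⁴)(+0.56) = 5.9 × 10⁻⁴ → stable
The 25–32 m interval has Δρ < 0: lighter water underlies denser water.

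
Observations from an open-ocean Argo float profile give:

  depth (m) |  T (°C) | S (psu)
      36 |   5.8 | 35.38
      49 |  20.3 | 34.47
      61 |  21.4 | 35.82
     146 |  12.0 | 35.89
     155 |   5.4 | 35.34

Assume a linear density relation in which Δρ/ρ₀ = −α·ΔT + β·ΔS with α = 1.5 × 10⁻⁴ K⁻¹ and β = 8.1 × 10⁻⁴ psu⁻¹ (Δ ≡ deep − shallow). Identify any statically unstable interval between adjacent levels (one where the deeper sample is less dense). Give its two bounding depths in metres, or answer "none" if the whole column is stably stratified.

Evaluate Δρ/ρ₀ = −αΔT + βΔS across each adjacent pair:
  36–49 m: −αΔT+βΔS = −(1.5 × 10⁻⁴)(+14.5)+(8.1 × 10⁻⁴)(-0.91) = -2.9 × 10⁻³ → UNSTABLE
  49–61 m: −αΔT+βΔS = −(1.5 × 10⁻⁴)(+1.1)+(8.1 × 10⁻⁴)(+1.35) = 9.3 × 10⁻⁴ → stable
  61–146 m: −αΔT+βΔS = −(1.5 × 10⁻⁴)(-9.4)+(8.1 × 10⁻⁴)(+0.07) = 1.5 × 10⁻³ → stable
  146–155 m: −αΔT+βΔS = −(1.5 × 10⁻⁴)(-6.6)+(8.1 × 10⁻⁴)(-0.55) = 5.4 × 10⁻⁴ → stable
The 36–49 m interval has Δρ < 0: lighter water underlies denser water.

36–49 m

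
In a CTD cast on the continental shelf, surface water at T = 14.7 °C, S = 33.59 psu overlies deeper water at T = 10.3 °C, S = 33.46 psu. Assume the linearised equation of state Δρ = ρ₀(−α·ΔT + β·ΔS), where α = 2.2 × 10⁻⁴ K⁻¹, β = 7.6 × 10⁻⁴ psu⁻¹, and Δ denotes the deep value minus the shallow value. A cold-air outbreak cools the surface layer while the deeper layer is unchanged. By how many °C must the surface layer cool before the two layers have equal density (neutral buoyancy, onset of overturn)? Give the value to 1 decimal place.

4.0 °C

Neutral buoyancy requires Δρ = 0, i.e. −α(T_deep − T_surf′) + β(S_deep − S_surf) = 0.
T_surf′ = T_deep − (β/α)·ΔS = 10.3 − (7.6 × 10⁻⁴/2.2 × 10⁻⁴)·(-0.13) = 10.749 °C.
Cooling required: 14.7 − (10.749) = 3.951 °C.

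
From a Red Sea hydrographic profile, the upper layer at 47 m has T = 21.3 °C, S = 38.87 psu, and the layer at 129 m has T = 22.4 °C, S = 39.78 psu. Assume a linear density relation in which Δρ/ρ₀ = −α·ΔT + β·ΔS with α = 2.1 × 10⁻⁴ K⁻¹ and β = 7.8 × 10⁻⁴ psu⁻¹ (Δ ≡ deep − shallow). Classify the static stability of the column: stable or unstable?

ΔT = 22.4 − 21.3 = +1.1 K and ΔS = 39.78 − 38.87 = +0.91 psu (deep − shallow).
−αΔT = -2.31 × 10⁻⁴; βΔS = 7.098 × 10⁻⁴; sum Δρ/ρ₀ = 4.788 × 10⁻⁴.
Δρ/ρ₀ > 0, so Δρ > 0: deeper water is denser → statically stable.

stable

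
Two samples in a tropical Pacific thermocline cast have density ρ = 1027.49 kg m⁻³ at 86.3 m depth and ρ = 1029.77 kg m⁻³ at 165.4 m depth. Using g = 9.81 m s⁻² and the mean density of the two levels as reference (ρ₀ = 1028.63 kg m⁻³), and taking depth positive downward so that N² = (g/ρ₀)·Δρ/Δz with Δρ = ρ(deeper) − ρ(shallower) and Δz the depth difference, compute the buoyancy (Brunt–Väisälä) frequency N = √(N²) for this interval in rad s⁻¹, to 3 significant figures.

0.0166 rad s⁻¹

Δρ = 1029.77 − 1027.49 = 2.28 kg m⁻³ over Δz = 165.4 − 86.3 = 79.1 m.
N² = (9.81/1028.63) × (2.28/79.1) = 2.7490 × 10⁻⁴ s⁻².
N = √(2.7490 × 10⁻⁴) = 0.016580 rad s⁻¹ ≈ 0.0166 rad s⁻¹.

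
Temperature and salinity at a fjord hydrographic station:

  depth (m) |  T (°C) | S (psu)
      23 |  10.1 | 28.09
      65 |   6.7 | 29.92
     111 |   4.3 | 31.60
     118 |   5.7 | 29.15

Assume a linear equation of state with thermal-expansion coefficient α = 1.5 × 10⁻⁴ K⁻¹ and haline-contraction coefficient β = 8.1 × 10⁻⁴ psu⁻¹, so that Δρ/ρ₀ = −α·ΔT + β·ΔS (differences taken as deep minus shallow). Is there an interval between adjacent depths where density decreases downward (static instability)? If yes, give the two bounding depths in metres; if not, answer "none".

Evaluate Δρ/ρ₀ = −αΔT + βΔS across each adjacent pair:
  23–65 m: −αΔT+βΔS = −(1.5 × 10⁻⁴)(-3.4)+(8.1 × 10⁻⁴)(+1.83) = 2.0 × 10⁻³ → stable
  65–111 m: −αΔT+βΔS = −(1.5 × 10⁻⁴)(-2.4)+(8.1 × 10⁻⁴)(+1.68) = 1.7 × 10⁻³ → stable
  111–118 m: −αΔT+βΔS = −(1.5 × 10⁻⁴)(+1.4)+(8.1 × 10⁻⁴)(-2.45) = -2.2 × 10⁻³ → UNSTABLE
The 111–118 m interval has Δρ < 0: lighter water underlies denser water.

111–118 m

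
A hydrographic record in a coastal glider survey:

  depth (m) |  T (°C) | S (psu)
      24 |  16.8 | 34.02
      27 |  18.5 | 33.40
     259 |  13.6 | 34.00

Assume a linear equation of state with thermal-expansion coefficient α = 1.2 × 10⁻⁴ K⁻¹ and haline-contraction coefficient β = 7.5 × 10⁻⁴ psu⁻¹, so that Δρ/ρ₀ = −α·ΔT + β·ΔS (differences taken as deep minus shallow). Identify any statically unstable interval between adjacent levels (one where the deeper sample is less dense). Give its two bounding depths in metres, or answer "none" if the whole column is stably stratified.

Evaluate Δρ/ρ₀ = −αΔT + βΔS across each adjacent pair:
  24–27 m: −αΔT+βΔS = −(1.2 × 10⁻⁴)(+1.7)+(7.5 × 10⁻⁴)(-0.62) = -6.7 × 10⁻⁴ → UNSTABLE
  27–259 m: −αΔT+βΔS = −(1.2 × 10⁻⁴)(-4.9)+(7.5 × 10⁻⁴)(+0.60) = 1.0 × 10⁻³ → stable
The 24–27 m interval has Δρ < 0: lighter water underlies denser water.

24–27 m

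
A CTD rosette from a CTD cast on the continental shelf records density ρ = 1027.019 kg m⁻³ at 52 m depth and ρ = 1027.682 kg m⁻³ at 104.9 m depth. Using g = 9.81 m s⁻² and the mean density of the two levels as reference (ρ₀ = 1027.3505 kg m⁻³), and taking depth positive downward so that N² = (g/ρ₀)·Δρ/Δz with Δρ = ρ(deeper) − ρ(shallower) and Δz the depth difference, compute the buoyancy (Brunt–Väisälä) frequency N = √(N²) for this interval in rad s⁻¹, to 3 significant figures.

0.0109 rad s⁻¹

Δρ = 1027.682 − 1027.019 = 0.663 kg m⁻³ over Δz = 104.9 − 52 = 52.9 m.
N² = (9.81/1027.3505) × (0.663/52.9) = 1.1968 × 10⁻⁴ s⁻².
N = √(1.1968 × 10⁻⁴) = 0.010940 rad s⁻¹ ≈ 0.0109 rad s⁻¹.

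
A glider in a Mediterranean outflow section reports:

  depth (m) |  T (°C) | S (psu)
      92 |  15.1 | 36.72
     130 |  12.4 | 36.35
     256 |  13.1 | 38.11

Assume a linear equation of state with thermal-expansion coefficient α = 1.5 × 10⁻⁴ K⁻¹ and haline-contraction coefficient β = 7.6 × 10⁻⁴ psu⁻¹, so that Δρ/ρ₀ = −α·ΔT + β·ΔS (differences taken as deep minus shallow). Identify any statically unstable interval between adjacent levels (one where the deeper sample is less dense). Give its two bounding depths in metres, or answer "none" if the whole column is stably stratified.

none

Evaluate Δρ/ρ₀ = −αΔT + βΔS across each adjacent pair:
  92–130 m: −αΔT+βΔS = −(1.5 × 10⁻⁴)(-2.7)+(7.6 × 10⁻⁴)(-0.37) = 1.2 × 10⁻⁴ → stable
  130–256 m: −αΔT+βΔS = −(1.5 × 10⁻⁴)(+0.7)+(7.6 × 10⁻⁴)(+1.76) = 1.2 × 10⁻³ → stable
Every interval has Δρ > 0: the column is stably stratified throughout.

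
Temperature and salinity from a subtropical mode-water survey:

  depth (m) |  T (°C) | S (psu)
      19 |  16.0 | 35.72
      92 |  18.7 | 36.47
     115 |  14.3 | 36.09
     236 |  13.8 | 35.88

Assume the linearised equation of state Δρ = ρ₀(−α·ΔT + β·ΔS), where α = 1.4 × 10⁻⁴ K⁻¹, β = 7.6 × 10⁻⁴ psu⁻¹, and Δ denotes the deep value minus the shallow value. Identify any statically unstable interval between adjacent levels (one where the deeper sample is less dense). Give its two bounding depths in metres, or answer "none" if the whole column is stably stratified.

115–236 m

Evaluate Δρ/ρ₀ = −αΔT + βΔS across each adjacent pair:
  19–92 m: −αΔT+βΔS = −(1.4 × 10⁻⁴)(+2.7)+(7.6 × 10⁻⁴)(+0.75) = 1.9 × 10⁻⁴ → stable
  92–115 m: −αΔT+βΔS = −(1.4 × 10⁻⁴)(-4.4)+(7.6 × 10⁻⁴)(-0.38) = 3.3 × 10⁻⁴ → stable
  115–236 m: −αΔT+βΔS = −(1.4 × 10⁻⁴)(-0.5)+(7.6 × 10⁻⁴)(-0.21) = -9.0 × 10⁻⁵ → UNSTABLE
The 115–236 m interval has Δρ < 0: lighter water underlies denser water.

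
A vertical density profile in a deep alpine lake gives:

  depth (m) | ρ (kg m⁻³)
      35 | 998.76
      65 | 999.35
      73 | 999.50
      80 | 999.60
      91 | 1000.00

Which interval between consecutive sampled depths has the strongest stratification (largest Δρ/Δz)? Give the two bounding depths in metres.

80–91 m

Compute the density gradient over each adjacent pair:
  35–65 m: Δρ/Δz = 0.59/30 = 0.020 kg m⁻⁴
  65–73 m: Δρ/Δz = 0.15/8 = 0.019 kg m⁻⁴
  73–80 m: Δρ/Δz = 0.10/7 = 0.014 kg m⁻⁴
  80–91 m: Δρ/Δz = 0.40/11 = 0.036 kg m⁻⁴
The largest gradient is in the 80–91 m interval — the pycnocline.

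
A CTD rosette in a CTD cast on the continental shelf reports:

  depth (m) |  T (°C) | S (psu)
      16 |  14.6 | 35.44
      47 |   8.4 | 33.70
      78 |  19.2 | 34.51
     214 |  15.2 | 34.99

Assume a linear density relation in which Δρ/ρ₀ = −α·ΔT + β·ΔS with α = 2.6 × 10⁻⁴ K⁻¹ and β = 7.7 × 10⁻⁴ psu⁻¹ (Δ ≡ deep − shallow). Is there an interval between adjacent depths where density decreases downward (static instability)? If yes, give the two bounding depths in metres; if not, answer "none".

Evaluate Δρ/ρ₀ = −αΔT + βΔS across each adjacent pair:
  16–47 m: −αΔT+βΔS = −(2.6 × 10⁻⁴)(-6.2)+(7.7 × 10⁻⁴)(-1.74) = 2.7 × 10⁻⁴ → stable
  47–78 m: −αΔT+βΔS = −(2.6 × 10⁻⁴)(+10.8)+(7.7 × 10⁻⁴)(+0.81) = -2.2 × 10⁻³ → UNSTABLE
  78–214 m: −αΔT+βΔS = −(2.6 × 10⁻⁴)(-4.0)+(7.7 × 10⁻⁴)(+0.48) = 1.4 × 10⁻³ → stable
The 47–78 m interval has Δρ < 0: lighter water underlies denser water.

47–78 m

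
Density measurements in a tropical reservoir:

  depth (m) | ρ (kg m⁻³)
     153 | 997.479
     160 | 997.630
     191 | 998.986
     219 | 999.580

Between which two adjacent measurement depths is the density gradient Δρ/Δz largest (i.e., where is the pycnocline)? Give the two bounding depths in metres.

Compute the density gradient over each adjacent pair:
  153–160 m: Δρ/Δz = 0.151/7 = 0.022 kg m⁻⁴
  160–191 m: Δρ/Δz = 1.356/31 = 0.044 kg m⁻⁴
  191–219 m: Δρ/Δz = 0.594/28 = 0.021 kg m⁻⁴
The largest gradient is in the 160–191 m interval — the pycnocline.

160–191 m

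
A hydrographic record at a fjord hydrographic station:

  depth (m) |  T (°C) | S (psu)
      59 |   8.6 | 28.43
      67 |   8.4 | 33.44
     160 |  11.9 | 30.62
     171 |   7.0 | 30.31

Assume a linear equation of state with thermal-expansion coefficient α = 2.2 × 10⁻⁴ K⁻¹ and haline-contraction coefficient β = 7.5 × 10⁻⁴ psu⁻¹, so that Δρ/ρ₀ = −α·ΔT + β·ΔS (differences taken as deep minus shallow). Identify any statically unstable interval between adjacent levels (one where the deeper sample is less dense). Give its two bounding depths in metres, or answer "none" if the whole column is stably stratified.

Evaluate Δρ/ρ₀ = −αΔT + βΔS across each adjacent pair:
  59–67 m: −αΔT+βΔS = −(2.2 × 10⁻⁴)(-0.2)+(7.5 × 10⁻⁴)(+5.01) = 3.8 × 10⁻³ → stable
  67–160 m: −αΔT+βΔS = −(2.2 × 10⁻⁴)(+3.5)+(7.5 × 10⁻⁴)(-2.82) = -2.9 × 10⁻³ → UNSTABLE
  160–171 m: −αΔT+βΔS = −(2.2 × 10⁻⁴)(-4.9)+(7.5 × 10⁻⁴)(-0.31) = 8.5 × 10⁻⁴ → stable
The 67–160 m interval has Δρ < 0: lighter water underlies denser water.

67–160 m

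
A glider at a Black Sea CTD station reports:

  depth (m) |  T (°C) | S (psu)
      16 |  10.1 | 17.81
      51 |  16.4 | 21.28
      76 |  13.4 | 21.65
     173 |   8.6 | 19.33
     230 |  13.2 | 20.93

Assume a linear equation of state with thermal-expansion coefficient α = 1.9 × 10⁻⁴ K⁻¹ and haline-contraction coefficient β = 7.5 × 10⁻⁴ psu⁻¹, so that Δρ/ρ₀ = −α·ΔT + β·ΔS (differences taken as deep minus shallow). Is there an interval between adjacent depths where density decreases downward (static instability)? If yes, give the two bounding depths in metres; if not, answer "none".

76–173 m

Evaluate Δρ/ρ₀ = −αΔT + βΔS across each adjacent pair:
  16–51 m: −αΔT+βΔS = −(1.9 × 10⁻⁴)(+6.3)+(7.5 × 10⁻⁴)(+3.47) = 1.4 × 10⁻³ → stable
  51–76 m: −αΔT+βΔS = −(1.9 × 10⁻⁴)(-3.0)+(7.5 × 10⁻⁴)(+0.37) = 8.5 × 10⁻⁴ → stable
  76–173 m: −αΔT+βΔS = −(1.9 × 10⁻⁴)(-4.8)+(7.5 × 10⁻⁴)(-2.32) = -8.3 × 10⁻⁴ → UNSTABLE
  173–230 m: −αΔT+βΔS = −(1.9 × 10⁻⁴)(+4.6)+(7.5 × 10⁻⁴)(+1.60) = 3.3 × 10⁻⁴ → stable
The 76–173 m interval has Δρ < 0: lighter water underlies denser water.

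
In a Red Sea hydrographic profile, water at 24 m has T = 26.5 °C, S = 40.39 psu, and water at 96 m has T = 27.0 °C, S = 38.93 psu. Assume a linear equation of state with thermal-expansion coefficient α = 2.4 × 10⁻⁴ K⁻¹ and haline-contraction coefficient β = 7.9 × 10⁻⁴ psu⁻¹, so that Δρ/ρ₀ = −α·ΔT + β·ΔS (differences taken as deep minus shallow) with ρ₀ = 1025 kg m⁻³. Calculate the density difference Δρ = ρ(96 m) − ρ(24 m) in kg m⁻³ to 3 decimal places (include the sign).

-1.305 kg m⁻³

ΔT = +0.5 K, ΔS = -1.46 psu (deep − shallow).
Δρ/ρ₀ = −(2.4 × 10⁻⁴)(+0.5) + (7.9 × 10⁻⁴)(-1.46) = -1.2734 × 10⁻³.
Δρ = 1025 × (-1.2734 × 10⁻³) = -1.305 kg m⁻³.
Negative Δρ: lighter below, statically unstable.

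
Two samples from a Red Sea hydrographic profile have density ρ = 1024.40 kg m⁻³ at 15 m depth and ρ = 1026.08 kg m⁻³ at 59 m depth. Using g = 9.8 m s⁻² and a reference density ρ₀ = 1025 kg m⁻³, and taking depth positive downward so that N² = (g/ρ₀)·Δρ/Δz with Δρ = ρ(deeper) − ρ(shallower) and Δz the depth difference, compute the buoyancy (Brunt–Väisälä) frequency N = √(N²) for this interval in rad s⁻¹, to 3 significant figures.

Δρ = 1026.08 − 1024.40 = 1.68 kg m⁻³ over Δz = 59 − 15 = 44 m.
N² = (9.8/1025) × (1.68/44) = 3.6506 × 10⁻⁴ s⁻².
N = √(3.6506 × 10⁻⁴) = 0.019107 rad s⁻¹ ≈ 0.0191 rad s⁻¹.

0.0191 rad s⁻¹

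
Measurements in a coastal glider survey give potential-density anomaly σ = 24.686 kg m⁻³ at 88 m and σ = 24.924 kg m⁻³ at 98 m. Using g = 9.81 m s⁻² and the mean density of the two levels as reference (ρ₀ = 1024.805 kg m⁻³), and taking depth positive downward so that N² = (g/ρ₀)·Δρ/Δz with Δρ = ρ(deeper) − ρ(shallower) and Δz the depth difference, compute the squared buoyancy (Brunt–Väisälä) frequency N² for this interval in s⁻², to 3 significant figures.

Δρ = 1024.924 − 1024.686 = 0.238 kg m⁻³ over Δz = 98 − 88 = 10 m.
N² = (9.81/1024.805) × (0.238/10) = 2.2783 × 10⁻⁴ s⁻² ≈ 2.28 × 10⁻⁴ s⁻².

2.28 × 10⁻⁴ s⁻²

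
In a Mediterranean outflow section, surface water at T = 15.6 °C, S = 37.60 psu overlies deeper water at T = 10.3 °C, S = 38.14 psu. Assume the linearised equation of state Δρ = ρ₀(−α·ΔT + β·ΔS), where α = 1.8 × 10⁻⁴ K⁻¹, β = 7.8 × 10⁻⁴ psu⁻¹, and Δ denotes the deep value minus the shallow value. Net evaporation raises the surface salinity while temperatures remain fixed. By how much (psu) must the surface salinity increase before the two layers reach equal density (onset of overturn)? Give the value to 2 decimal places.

1.76 psu

Neutral buoyancy requires −α(T_deep − T_surf) + β(S_deep − S_surf′) = 0.
S_surf′ = S_deep − (α/β)·ΔT = 38.14 − (1.8 × 10⁻⁴/7.8 × 10⁻⁴)·(-5.3) = 39.3631 psu.
Increase required: 39.3631 − 37.60 = 1.7631 psu.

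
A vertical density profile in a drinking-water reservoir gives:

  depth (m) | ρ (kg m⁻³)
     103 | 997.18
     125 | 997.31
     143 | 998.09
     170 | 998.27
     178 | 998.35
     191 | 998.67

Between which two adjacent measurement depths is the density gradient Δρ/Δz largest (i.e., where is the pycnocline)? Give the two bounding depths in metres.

Compute the density gradient over each adjacent pair:
  103–125 m: Δρ/Δz = 0.13/22 = 5.9 × 10⁻³ kg m⁻⁴
  125–143 m: Δρ/Δz = 0.78/18 = 0.043 kg m⁻⁴
  143–170 m: Δρ/Δz = 0.18/27 = 6.7 × 10⁻³ kg m⁻⁴
  170–178 m: Δρ/Δz = 0.08/8 = 0.010 kg m⁻⁴
  178–191 m: Δρ/Δz = 0.32/13 = 0.025 kg m⁻⁴
The largest gradient is in the 125–143 m interval — the pycnocline.

125–143 m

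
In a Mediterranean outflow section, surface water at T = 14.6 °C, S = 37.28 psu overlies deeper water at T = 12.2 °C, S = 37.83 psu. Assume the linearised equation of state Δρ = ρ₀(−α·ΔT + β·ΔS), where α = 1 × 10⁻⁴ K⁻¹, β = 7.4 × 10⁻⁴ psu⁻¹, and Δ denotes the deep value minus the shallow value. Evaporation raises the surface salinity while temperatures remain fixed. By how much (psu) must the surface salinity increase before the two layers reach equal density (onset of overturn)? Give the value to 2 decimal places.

0.87 psu

Neutral buoyancy requires −α(T_deep − T_surf) + β(S_deep − S_surf′) = 0.
S_surf′ = S_deep − (α/β)·ΔT = 37.83 − (1 × 10⁻⁴/7.4 × 10⁻⁴)·(-2.4) = 38.1543 psu.
Increase required: 38.1543 − 37.28 = 0.8743 psu.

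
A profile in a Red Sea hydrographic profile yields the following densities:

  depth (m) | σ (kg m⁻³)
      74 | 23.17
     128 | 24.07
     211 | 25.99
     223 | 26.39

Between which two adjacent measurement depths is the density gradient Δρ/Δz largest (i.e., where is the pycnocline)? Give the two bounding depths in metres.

Compute the density gradient over each adjacent pair:
  74–128 m: Δρ/Δz = 0.90/54 = 0.017 kg m⁻⁴
  128–211 m: Δρ/Δz = 1.92/83 = 0.023 kg m⁻⁴
  211–223 m: Δρ/Δz = 0.40/12 = 0.033 kg m⁻⁴
The largest gradient is in the 211–223 m interval — the pycnocline.

211–223 m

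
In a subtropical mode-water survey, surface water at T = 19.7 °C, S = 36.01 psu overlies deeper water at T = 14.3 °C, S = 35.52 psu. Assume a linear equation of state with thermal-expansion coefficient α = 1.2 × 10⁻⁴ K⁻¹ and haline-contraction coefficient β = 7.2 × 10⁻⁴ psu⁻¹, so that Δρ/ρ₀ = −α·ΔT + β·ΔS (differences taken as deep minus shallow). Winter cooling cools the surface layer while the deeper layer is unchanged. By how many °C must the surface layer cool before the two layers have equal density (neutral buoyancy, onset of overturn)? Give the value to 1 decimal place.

Neutral buoyancy requires Δρ = 0, i.e. −α(T_deep − T_surf′) + β(S_deep − S_surf) = 0.
T_surf′ = T_deep − (β/α)·ΔS = 14.3 − (7.2 × 10⁻⁴/1.2 × 10⁻⁴)·(-0.49) = 17.240 °C.
Cooling required: 19.7 − (17.240) = 2.460 °C.

2.5 °C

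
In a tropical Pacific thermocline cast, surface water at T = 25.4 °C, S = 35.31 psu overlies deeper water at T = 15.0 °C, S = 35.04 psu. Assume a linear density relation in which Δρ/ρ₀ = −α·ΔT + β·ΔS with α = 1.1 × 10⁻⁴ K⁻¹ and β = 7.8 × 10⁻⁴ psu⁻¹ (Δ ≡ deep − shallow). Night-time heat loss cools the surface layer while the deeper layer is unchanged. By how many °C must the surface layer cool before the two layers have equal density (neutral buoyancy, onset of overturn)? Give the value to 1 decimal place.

Neutral buoyancy requires Δρ = 0, i.e. −α(T_deep − T_surf′) + β(S_deep − S_surf) = 0.
T_surf′ = T_deep − (β/α)·ΔS = 15.0 − (7.8 × 10⁻⁴/1.1 × 10⁻⁴)·(-0.27) = 16.915 °C.
Cooling required: 25.4 − (16.915) = 8.485 °C.

8.5 °C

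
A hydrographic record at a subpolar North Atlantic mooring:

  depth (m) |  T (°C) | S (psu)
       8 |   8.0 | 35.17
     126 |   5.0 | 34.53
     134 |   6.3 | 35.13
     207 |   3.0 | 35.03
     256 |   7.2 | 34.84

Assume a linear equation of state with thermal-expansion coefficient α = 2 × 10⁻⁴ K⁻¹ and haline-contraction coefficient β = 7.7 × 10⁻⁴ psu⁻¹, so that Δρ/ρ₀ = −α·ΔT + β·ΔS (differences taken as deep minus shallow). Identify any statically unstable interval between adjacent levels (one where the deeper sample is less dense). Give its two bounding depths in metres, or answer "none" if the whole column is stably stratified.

Evaluate Δρ/ρ₀ = −αΔT + βΔS across each adjacent pair:
  8–126 m: −αΔT+βΔS = −(2 × 10⁻⁴)(-3.0)+(7.7 × 10⁻⁴)(-0.64) = 1.1 × 10⁻⁴ → stable
  126–134 m: −αΔT+βΔS = −(2 × 10⁻⁴)(+1.3)+(7.7 × 10⁻⁴)(+0.60) = 2.0 × 10⁻⁴ → stable
  134–207 m: −αΔT+βΔS = −(2 × 10⁻⁴)(-3.3)+(7.7 × 10⁻⁴)(-0.10) = 5.8 × 10⁻⁴ → stable
  207–256 m: −αΔT+βΔS = −(2 × 10⁻⁴)(+4.2)+(7.7 × 10⁻⁴)(-0.19) = -9.9 × 10⁻⁴ → UNSTABLE
The 207–256 m interval has Δρ < 0: lighter water underlies denser water.

207–256 m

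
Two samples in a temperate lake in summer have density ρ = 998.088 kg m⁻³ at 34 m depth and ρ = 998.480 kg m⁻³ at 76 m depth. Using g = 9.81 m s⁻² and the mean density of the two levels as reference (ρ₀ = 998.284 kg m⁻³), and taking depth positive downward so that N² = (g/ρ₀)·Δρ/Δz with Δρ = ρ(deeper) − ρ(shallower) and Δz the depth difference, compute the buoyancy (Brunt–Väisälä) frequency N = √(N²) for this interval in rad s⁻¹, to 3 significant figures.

9.58 × 10⁻³ rad s⁻¹

Δρ = 998.480 − 998.088 = 0.392 kg m⁻³ over Δz = 76 − 34 = 42 m.
N² = (9.81/998.284) × (0.392/42) = 9.1717 × 10⁻⁵ s⁻².
N = √(9.1717 × 10⁻⁵) = 9.5769 × 10⁻³ rad s⁻¹ ≈ 9.58 × 10⁻³ rad s⁻¹.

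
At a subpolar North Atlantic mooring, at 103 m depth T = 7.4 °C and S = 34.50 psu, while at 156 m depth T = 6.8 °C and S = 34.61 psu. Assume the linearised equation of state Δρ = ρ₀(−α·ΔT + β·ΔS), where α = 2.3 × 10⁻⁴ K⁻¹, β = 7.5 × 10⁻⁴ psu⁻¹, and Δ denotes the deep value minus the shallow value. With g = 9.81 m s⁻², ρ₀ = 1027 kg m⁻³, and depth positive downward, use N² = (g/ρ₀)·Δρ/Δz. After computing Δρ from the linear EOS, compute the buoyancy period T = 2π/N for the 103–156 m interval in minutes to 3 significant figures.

16.4 min

ΔT = -0.6 K, ΔS = +0.11 psu (deep − shallow).
Δρ/ρ₀ = −αΔT + βΔS = 1.38 × 10⁻⁴ + 8.25 × 10⁻⁵ = 2.205 × 10⁻⁴, so Δρ ≈ 0.2265 kg m⁻³.
N² = (g/ρ₀)·Δρ/Δz = g·(Δρ/ρ₀)/Δz = 9.81 × 2.205 × 10⁻⁴ / 53 = 4.0813 × 10⁻⁵ s⁻².
N = √(4.0813 × 10⁻⁵) = 6.3885 × 10⁻³ rad s⁻¹ → T = 2π/N = 983.51 s = 16.392 min ≈ 16.4 min.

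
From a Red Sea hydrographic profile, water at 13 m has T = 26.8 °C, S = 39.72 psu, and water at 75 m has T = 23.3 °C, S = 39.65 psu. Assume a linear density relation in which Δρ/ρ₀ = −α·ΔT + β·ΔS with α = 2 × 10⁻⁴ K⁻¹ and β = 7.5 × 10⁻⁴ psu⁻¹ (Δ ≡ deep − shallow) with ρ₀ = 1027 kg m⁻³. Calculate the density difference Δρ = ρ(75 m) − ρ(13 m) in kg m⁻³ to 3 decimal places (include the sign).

ΔT = -3.5 K, ΔS = -0.07 psu (deep − shallow).
Δρ/ρ₀ = −(2 × 10⁻⁴)(-3.5) + (7.5 × 10⁻⁴)(-0.07) = 6.475 × 10⁻⁴.
Δρ = 1027 × (6.475 × 10⁻⁴) = +0.665 kg m⁻³.
Positive Δρ: denser below, stable.

+0.665 kg m⁻³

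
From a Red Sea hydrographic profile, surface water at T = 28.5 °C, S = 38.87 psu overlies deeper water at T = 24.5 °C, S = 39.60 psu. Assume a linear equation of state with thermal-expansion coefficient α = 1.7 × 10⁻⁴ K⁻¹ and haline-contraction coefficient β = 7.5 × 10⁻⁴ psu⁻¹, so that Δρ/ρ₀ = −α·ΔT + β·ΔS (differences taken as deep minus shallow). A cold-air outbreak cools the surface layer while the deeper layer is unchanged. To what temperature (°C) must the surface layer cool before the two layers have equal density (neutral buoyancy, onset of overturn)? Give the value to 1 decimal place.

21.3 °C

Neutral buoyancy requires Δρ = 0, i.e. −α(T_deep − T_surf′) + β(S_deep − S_surf) = 0.
T_surf′ = T_deep − (β/α)·ΔS = 24.5 − (7.5 × 10⁻⁴/1.7 × 10⁻⁴)·(+0.73) = 21.279 °C.
Cooling required: 28.5 − (21.279) = 7.221 °C.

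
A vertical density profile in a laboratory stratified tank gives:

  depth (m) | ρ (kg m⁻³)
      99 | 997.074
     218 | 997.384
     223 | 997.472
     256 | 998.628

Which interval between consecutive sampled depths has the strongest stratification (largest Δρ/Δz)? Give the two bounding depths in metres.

Compute the density gradient over each adjacent pair:
  99–218 m: Δρ/Δz = 0.310/119 = 2.6 × 10⁻³ kg m⁻⁴
  218–223 m: Δρ/Δz = 0.088/5 = 0.018 kg m⁻⁴
  223–256 m: Δρ/Δz = 1.156/33 = 0.035 kg m⁻⁴
The largest gradient is in the 223–256 m interval — the pycnocline.

223–256 m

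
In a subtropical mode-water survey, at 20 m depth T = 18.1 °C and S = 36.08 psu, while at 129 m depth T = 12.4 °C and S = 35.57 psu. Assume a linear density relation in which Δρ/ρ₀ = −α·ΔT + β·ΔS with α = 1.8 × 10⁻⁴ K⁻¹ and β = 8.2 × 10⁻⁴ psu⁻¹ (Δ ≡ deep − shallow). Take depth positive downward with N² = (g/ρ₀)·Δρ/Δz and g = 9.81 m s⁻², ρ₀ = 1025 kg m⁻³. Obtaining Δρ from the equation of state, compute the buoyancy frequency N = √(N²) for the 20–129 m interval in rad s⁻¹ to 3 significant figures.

7.40 × 10⁻³ rad s⁻¹

ΔT = -5.7 K, ΔS = -0.51 psu (deep − shallow).
Δρ/ρ₀ = −αΔT + βΔS = 1.026 × 10⁻³ − 4.182 × 10⁻⁴ = 6.078 × 10⁻⁴, so Δρ ≈ 0.6230 kg m⁻³.
N² = (g/ρ₀)·Δρ/Δz = g·(Δρ/ρ₀)/Δz = 9.81 × 6.078 × 10⁻⁴ / 109 = 5.4702 × 10⁻⁵ s⁻².
N = √(5.4702 × 10⁻⁵) = 7.3961 × 10⁻³ rad s⁻¹ ≈ 7.40 × 10⁻³ rad s⁻¹.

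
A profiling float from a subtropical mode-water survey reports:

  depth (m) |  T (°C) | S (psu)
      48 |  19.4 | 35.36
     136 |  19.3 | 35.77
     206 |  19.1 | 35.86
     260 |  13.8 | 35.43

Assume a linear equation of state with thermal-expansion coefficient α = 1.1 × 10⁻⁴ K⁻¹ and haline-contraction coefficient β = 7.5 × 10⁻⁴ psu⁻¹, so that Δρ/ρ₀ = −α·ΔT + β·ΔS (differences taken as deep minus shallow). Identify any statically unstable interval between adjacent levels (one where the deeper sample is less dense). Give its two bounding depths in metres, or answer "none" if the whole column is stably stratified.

Evaluate Δρ/ρ₀ = −αΔT + βΔS across each adjacent pair:
  48–136 m: −αΔT+βΔS = −(1.1 × 10⁻⁴)(-0.1)+(7.5 × 10⁻⁴)(+0.41) = 3.2 × 10⁻⁴ → stable
  136–206 m: −αΔT+βΔS = −(1.1 × 10⁻⁴)(-0.2)+(7.5 × 10⁻⁴)(+0.09) = 9.0 × 10⁻⁵ → stable
  206–260 m: −αΔT+βΔS = −(1.1 × 10⁻⁴)(-5.3)+(7.5 × 10⁻⁴)(-0.43) = 2.6 × 10⁻⁴ → stable
Every interval has Δρ > 0: the column is stably stratified throughout.

none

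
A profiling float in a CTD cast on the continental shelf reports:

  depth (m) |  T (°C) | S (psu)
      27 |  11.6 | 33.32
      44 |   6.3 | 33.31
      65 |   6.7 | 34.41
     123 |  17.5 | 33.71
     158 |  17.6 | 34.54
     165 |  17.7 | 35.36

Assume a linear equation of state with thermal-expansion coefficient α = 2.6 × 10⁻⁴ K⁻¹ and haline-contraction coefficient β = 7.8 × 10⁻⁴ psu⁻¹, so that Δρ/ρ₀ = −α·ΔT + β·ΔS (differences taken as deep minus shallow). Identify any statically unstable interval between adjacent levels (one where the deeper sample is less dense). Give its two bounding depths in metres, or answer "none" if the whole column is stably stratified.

65–123 m

Evaluate Δρ/ρ₀ = −αΔT + βΔS across each adjacent pair:
  27–44 m: −αΔT+βΔS = −(2.6 × 10⁻⁴)(-5.3)+(7.8 × 10⁻⁴)(-0.01) = 1.4 × 10⁻³ → stable
  44–65 m: −αΔT+βΔS = −(2.6 × 10⁻⁴)(+0.4)+(7.8 × 10⁻⁴)(+1.10) = 7.5 × 10⁻⁴ → stable
  65–123 m: −αΔT+βΔS = −(2.6 × 10⁻⁴)(+10.8)+(7.8 × 10⁻⁴)(-0.70) = -3.4 × 10⁻³ → UNSTABLE
  123–158 m: −αΔT+βΔS = −(2.6 × 10⁻⁴)(+0.1)+(7.8 × 10⁻⁴)(+0.83) = 6.2 × 10⁻⁴ → stable
  158–165 m: −αΔT+βΔS = −(2.6 × 10⁻⁴)(+0.1)+(7.8 × 10⁻⁴)(+0.82) = 6.1 × 10⁻⁴ → stable
The 65–123 m interval has Δρ < 0: lighter water underlies denser water.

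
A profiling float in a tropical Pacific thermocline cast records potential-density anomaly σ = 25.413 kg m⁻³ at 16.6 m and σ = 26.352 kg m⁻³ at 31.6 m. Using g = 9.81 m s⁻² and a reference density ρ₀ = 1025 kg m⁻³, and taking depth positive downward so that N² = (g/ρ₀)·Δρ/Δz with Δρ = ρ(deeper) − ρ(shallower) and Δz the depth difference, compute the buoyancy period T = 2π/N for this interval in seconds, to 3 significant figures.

Δρ = 1026.352 − 1025.413 = 0.939 kg m⁻³ over Δz = 31.6 − 16.6 = 15 m.
N² = (9.81/1025) × (0.939/15) = 5.9913 × 10⁻⁴ s⁻².
N = √(5.9913 × 10⁻⁴) = 0.024477 rad s⁻¹, so T = 2π/N = 256.70 s ≈ 257 s.

257 s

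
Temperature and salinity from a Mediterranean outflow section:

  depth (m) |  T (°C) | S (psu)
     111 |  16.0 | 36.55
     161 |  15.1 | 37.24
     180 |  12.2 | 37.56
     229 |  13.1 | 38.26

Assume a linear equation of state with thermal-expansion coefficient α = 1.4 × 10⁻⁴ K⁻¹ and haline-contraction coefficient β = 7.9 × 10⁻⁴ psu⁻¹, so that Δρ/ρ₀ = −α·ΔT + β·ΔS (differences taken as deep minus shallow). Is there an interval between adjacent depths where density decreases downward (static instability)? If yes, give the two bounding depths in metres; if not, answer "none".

none

Evaluate Δρ/ρ₀ = −αΔT + βΔS across each adjacent pair:
  111–161 m: −αΔT+βΔS = −(1.4 × 10⁻⁴)(-0.9)+(7.9 × 10⁻⁴)(+0.69) = 6.7 × 10⁻⁴ → stable
  161–180 m: −αΔT+βΔS = −(1.4 × 10⁻⁴)(-2.9)+(7.9 × 10⁻⁴)(+0.32) = 6.6 × 10⁻⁴ → stable
  180–229 m: −αΔT+βΔS = −(1.4 × 10⁻⁴)(+0.9)+(7.9 × 10⁻⁴)(+0.70) = 4.3 × 10⁻⁴ → stable
Every interval has Δρ > 0: the column is stably stratified throughout.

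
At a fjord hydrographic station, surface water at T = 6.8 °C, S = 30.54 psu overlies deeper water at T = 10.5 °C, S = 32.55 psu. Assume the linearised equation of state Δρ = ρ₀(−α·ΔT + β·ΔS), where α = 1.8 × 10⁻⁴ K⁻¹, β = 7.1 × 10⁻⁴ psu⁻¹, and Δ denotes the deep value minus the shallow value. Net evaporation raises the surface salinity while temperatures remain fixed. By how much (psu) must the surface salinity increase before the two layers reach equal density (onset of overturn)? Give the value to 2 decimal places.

Neutral buoyancy requires −α(T_deep − T_surf) + β(S_deep − S_surf′) = 0.
S_surf′ = S_deep − (α/β)·ΔT = 32.55 − (1.8 × 10⁻⁴/7.1 × 10⁻⁴)·(+3.7) = 31.6120 psu.
Increase required: 31.6120 − 30.54 = 1.0720 psu.

1.07 psu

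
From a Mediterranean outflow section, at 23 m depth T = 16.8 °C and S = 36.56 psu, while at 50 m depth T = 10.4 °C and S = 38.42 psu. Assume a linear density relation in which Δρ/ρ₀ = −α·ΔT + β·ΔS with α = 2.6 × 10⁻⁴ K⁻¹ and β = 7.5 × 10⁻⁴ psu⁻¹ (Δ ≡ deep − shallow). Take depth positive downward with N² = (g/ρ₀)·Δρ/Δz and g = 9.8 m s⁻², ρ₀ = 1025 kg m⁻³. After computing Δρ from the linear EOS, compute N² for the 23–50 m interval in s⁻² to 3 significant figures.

1.11 × 10⁻³ s⁻²

ΔT = -6.4 K, ΔS = +1.86 psu (deep − shallow).
Δρ/ρ₀ = −αΔT + βΔS = 1.664 × 10⁻³ + 1.395 × 10⁻³ = 3.059 × 10⁻³, so Δρ ≈ 3.135 kg m⁻³.
N² = (g/ρ₀)·Δρ/Δz = g·(Δρ/ρ₀)/Δz = 9.8 × 3.059 × 10⁻³ / 27 = 1.1103 × 10⁻³ s⁻² ≈ 1.11 × 10⁻³ s⁻².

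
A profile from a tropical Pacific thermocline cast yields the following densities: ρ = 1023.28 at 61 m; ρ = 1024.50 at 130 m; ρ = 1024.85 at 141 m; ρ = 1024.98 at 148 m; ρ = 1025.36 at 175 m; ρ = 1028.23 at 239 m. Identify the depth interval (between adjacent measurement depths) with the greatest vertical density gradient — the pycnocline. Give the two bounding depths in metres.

175–239 m

Compute the density gradient over each adjacent pair:
  61–130 m: Δρ/Δz = 1.22/69 = 0.018 kg m⁻⁴
  130–141 m: Δρ/Δz = 0.35/11 = 0.032 kg m⁻⁴
  141–148 m: Δρ/Δz = 0.13/7 = 0.019 kg m⁻⁴
  148–175 m: Δρ/Δz = 0.38/27 = 0.014 kg m⁻⁴
  175–239 m: Δρ/Δz = 2.87/64 = 0.045 kg m⁻⁴
The largest gradient is in the 175–239 m interval — the pycnocline.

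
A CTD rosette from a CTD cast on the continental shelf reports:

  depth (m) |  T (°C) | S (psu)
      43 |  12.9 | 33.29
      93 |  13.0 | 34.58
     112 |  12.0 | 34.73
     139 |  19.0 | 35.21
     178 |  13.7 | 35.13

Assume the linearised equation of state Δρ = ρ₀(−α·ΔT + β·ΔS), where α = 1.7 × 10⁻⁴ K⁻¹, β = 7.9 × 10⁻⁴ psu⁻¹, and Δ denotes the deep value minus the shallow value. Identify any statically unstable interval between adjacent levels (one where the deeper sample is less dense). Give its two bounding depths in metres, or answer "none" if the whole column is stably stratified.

Evaluate Δρ/ρ₀ = −αΔT + βΔS across each adjacent pair:
  43–93 m: −αΔT+βΔS = −(1.7 × 10⁻⁴)(+0.1)+(7.9 × 10⁻⁴)(+1.29) = 1.0 × 10⁻³ → stable
  93–112 m: −αΔT+βΔS = −(1.7 × 10⁻⁴)(-1.0)+(7.9 × 10⁻⁴)(+0.15) = 2.9 × 10⁻⁴ → stable
  112–139 m: −αΔT+βΔS = −(1.7 × 10⁻⁴)(+7.0)+(7.9 × 10⁻⁴)(+0.48) = -8.1 × 10⁻⁴ → UNSTABLE
  139–178 m: −αΔT+βΔS = −(1.7 × 10⁻⁴)(-5.3)+(7.9 × 10⁻⁴)(-0.08) = 8.4 × 10⁻⁴ → stable
The 112–139 m interval has Δρ < 0: lighter water underlies denser water.

112–139 m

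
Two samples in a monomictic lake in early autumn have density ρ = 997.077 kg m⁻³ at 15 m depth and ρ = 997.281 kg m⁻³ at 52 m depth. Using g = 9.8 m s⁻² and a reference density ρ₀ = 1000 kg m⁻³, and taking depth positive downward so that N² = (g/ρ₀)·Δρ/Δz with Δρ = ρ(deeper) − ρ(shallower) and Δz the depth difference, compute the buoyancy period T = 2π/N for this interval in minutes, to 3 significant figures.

Δρ = 997.281 − 997.077 = 0.204 kg m⁻³ over Δz = 52 − 15 = 37 m.
N² = (9.8/1000) × (0.204/37) = 5.4032 × 10⁻⁵ s⁻².
N = √(5.4032 × 10⁻⁵) = 7.3506 × 10⁻³ rad s⁻¹, so T = 2π/N = 854.79 s = 14.246 min ≈ 14.2 min.

14.2 min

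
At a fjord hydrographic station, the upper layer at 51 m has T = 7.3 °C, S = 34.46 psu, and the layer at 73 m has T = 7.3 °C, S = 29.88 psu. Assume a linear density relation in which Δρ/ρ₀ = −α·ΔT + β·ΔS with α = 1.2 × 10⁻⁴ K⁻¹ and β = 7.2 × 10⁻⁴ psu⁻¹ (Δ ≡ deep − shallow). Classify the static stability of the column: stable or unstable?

unstable

ΔT = 7.3 − 7.3 = +0.0 K and ΔS = 29.88 − 34.46 = -4.58 psu (deep − shallow).
−αΔT = 0; βΔS = -3.2976 × 10⁻³; sum Δρ/ρ₀ = -3.2976 × 10⁻³.
Δρ/ρ₀ < 0, so Δρ < 0: deeper water is lighter → statically unstable; the column would overturn.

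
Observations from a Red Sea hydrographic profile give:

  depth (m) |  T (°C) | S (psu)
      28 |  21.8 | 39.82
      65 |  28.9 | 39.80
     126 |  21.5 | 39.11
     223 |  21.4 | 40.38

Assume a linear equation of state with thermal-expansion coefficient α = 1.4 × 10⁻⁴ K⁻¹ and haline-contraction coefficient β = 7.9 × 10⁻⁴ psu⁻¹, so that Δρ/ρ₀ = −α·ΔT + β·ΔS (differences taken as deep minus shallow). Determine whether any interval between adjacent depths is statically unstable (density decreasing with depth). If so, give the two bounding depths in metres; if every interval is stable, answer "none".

Evaluate Δρ/ρ₀ = −αΔT + βΔS across each adjacent pair:
  28–65 m: −αΔT+βΔS = −(1.4 × 10⁻⁴)(+7.1)+(7.9 × 10⁻⁴)(-0.02) = -1.0 × 10⁻³ → UNSTABLE
  65–126 m: −αΔT+βΔS = −(1.4 × 10⁻⁴)(-7.4)+(7.9 × 10⁻⁴)(-0.69) = 4.9 × 10⁻⁴ → stable
  126–223 m: −αΔT+βΔS = −(1.4 × 10⁻⁴)(-0.1)+(7.9 × 10⁻⁴)(+1.27) = 1.0 × 10⁻³ → stable
The 28–65 m interval has Δρ < 0: lighter water underlies denser water.

28–65 m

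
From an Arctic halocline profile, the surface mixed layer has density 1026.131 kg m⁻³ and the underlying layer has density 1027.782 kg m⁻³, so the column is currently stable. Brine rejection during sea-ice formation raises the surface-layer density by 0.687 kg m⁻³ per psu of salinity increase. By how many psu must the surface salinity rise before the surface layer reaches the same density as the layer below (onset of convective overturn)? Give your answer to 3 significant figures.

Density deficit of the surface layer: 1027.782 − 1026.131 = 1.651 kg m⁻³.
Required change = 1.651 / 0.687 = 2.40 psu.

2.40 psu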